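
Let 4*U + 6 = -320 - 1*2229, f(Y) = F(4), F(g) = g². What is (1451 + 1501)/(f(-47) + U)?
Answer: -11808/2491 ≈ -4.7403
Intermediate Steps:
f(Y) = 16 (f(Y) = 4² = 16)
U = -2555/4 (U = -3/2 + (-320 - 1*2229)/4 = -3/2 + (-320 - 2229)/4 = -3/2 + (¼)*(-2549) = -3/2 - 2549/4 = -2555/4 ≈ -638.75)
(1451 + 1501)/(f(-47) + U) = (1451 + 1501)/(16 - 2555/4) = 2952/(-2491/4) = 2952*(-4/2491) = -11808/2491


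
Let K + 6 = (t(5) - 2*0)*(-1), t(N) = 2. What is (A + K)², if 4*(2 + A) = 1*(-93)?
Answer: 17689/16 ≈ 1105.6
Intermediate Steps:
A = -101/4 (A = -2 + (1*(-93))/4 = -2 + (¼)*(-93) = -2 - 93/4 = -101/4 ≈ -25.250)
K = -8 (K = -6 + (2 - 2*0)*(-1) = -6 + (2 + 0)*(-1) = -6 + 2*(-1) = -6 - 2 = -8)
(A + K)² = (-101/4 - 8)² = (-133/4)² = 17689/16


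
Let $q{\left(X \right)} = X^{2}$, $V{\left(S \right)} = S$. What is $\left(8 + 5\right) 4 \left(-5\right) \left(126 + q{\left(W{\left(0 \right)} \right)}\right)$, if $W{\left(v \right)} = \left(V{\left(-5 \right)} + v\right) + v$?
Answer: $-39260$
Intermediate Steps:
$W{\left(v \right)} = -5 + 2 v$ ($W{\left(v \right)} = \left(-5 + v\right) + v = -5 + 2 v$)
$\left(8 + 5\right) 4 \left(-5\right) \left(126 + q{\left(W{\left(0 \right)} \right)}\right) = \left(8 + 5\right) 4 \left(-5\right) \left(126 + \left(-5 + 2 \cdot 0\right)^{2}\right) = 13 \left(-20\right) \left(126 + \left(-5 + 0\right)^{2}\right) = - 260 \left(126 + \left(-5\right)^{2}\right) = - 260 \left(126 + 25\right) = \left(-260\right) 151 = -39260$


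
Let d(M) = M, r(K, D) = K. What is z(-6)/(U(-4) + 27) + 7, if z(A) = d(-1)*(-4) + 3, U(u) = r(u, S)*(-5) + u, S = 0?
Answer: 308/43 ≈ 7.1628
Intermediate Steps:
U(u) = -4*u (U(u) = u*(-5) + u = -5*u + u = -4*u)
z(A) = 7 (z(A) = -1*(-4) + 3 = 4 + 3 = 7)
z(-6)/(U(-4) + 27) + 7 = 7/(-4*(-4) + 27) + 7 = 7/(16 + 27) + 7 = 7/43 + 7 = 308/43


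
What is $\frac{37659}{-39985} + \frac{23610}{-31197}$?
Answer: $- \frac{706297891}{415804015} \approx -1.6986$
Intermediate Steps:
$\frac{37659}{-39985} + \frac{23610}{-31197} = 37659 \left(- \frac{1}{39985}\right) + 23610 \left(- \frac{1}{31197}\right) = - \frac{37659}{39985} - \frac{7870}{10399} = - \frac{706297891}{415804015}$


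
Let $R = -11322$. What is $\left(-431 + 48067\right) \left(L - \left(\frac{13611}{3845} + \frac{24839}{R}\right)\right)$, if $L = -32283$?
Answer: $- \frac{33474706617877226}{21766545} \approx -1.5379 \cdot 10^{9}$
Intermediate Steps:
$\left(-431 + 48067\right) \left(L - \left(\frac{13611}{3845} + \frac{24839}{R}\right)\right) = \left(-431 + 48067\right) \left(-32283 - \left(- \frac{24839}{11322} + \frac{13611}{3845}\right)\right) = 47636 \left(-32283 - \frac{58597787}{43533090}\right) = 47636 \left(- \frac{1405437342257}{43533090}\right) = - \frac{33474706617877226}{21766545}$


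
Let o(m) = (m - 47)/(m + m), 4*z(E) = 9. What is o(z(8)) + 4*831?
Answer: 59653/18 ≈ 3314.1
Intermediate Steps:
z(E) = 9/4 (z(E) = (¼)*9 = 9/4)
o(m) = (-47 + m)/(2*m) (o(m) = (-47 + m)/((2*m)) = (-47 + m)*(1/(2*m)) = (-47 + m)/(2*m))
o(z(8)) + 4*831 = (-47 + 9/4)/(2*(9/4)) + 4*831 = (½)*(4/9)*(-179/4) + 3324 = -179/18 + 3324 = 59653/18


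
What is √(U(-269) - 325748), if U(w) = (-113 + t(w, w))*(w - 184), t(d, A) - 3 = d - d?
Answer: I*√275918 ≈ 525.28*I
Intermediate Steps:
t(d, A) = 3 (t(d, A) = 3 + (d - d) = 3 + 0 = 3)
U(w) = 20240 - 110*w (U(w) = (-113 + 3)*(w - 184) = -110*(-184 + w) = 20240 - 110*w)
√(U(-269) - 325748) = √((20240 - 110*(-269)) - 325748) = √((20240 + 29590) - 325748) = √(49830 - 325748) = √(-275918) = I*√275918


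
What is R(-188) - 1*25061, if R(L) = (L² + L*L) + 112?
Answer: 45739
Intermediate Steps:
R(L) = 112 + 2*L² (R(L) = (L² + L²) + 112 = 2*L² + 112 = 112 + 2*L²)
R(-188) - 1*25061 = (112 + 2*(-188)²) - 1*25061 = (112 + 2*35344) - 25061 = (112 + 70688) - 25061 = 70800 - 25061 = 45739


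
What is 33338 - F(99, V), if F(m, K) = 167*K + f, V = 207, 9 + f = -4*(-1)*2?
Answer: -1230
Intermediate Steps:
f = -1 (f = -9 - 4*(-1)*2 = -9 + 4*2 = -9 + 8 = -1)
F(m, K) = -1 + 167*K (F(m, K) = 167*K - 1 = -1 + 167*K)
33338 - F(99, V) = 33338 - (-1 + 167*207) = 33338 - (-1 + 34569) = 33338 - 1*34568 = 33338 - 34568 = -1230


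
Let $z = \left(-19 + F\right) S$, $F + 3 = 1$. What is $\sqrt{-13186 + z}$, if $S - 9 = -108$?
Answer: $i \sqrt{11107} \approx 105.39 i$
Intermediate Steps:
$S = -99$ ($S = 9 - 108 = -99$)
$F = -2$ ($F = -3 + 1 = -2$)
$z = 2079$ ($z = \left(-19 - 2\right) \left(-99\right) = \left(-21\right) \left(-99\right) = 2079$)
$\sqrt{-13186 + z} = \sqrt{-13186 + 2079} = \sqrt{-11107} = i \sqrt{11107}$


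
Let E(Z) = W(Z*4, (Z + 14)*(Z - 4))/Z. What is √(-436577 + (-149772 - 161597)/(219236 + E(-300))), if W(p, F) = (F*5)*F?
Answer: I*√388442339199106401500933/943263122 ≈ 660.74*I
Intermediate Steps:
W(p, F) = 5*F² (W(p, F) = (5*F)*F = 5*F²)
E(Z) = 5*(-4 + Z)²*(14 + Z)²/Z (E(Z) = (5*((Z + 14)*(Z - 4))²)/Z = (5*((14 + Z)*(-4 + Z))²)/Z = (5*((-4 + Z)*(14 + Z))²)/Z = (5*((-4 + Z)²*(14 + Z)²))/Z = (5*(-4 + Z)²*(14 + Z)²)/Z = 5*(-4 + Z)²*(14 + Z)²/Z)
√(-436577 + (-149772 - 161597)/(219236 + E(-300))) = √(-436577 + (-149772 - 161597)/(219236 + 5*(-56 + (-300)² + 10*(-300))²/(-300))) = √(-436577 - 311369/(219236 + 5*(-1/300)*(-56 + 90000 - 3000)²)) = √(-436577 - 311369/(219236 + 5*(-1/300)*86944²)) = √(-436577 - 311369/(219236 + 5*(-1/300)*7559259136)) = √(-436577 - 311369/(219236 - 1889814784/15)) = √(-436577 - 311369/(-1886526244/15)) = √(-436577 - 311369*(-15/1886526244)) = √(-436577 + 4670535/1886526244) = √(-823613963356253/1886526244) = I*√388442339199106401500933/943263122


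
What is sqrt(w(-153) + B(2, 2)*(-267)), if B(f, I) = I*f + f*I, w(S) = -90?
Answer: I*sqrt(2226) ≈ 47.18*I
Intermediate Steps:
B(f, I) = 2*I*f (B(f, I) = I*f + I*f = 2*I*f)
sqrt(w(-153) + B(2, 2)*(-267)) = sqrt(-90 + (2*2*2)*(-267)) = sqrt(-90 + 8*(-267)) = sqrt(-90 - 2136) = sqrt(-2226) = I*sqrt(2226)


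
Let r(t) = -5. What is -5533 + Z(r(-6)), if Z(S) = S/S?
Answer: -5532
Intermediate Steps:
Z(S) = 1
-5533 + Z(r(-6)) = -5533 + 1 = -5532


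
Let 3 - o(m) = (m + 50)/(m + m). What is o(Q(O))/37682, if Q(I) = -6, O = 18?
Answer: 10/56523 ≈ 0.00017692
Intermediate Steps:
o(m) = 3 - (50 + m)/(2*m) (o(m) = 3 - (m + 50)/(m + m) = 3 - (50 + m)/(2*m))
o(Q(O))/37682 = (5/2 - 25/(-6))/37682 = (5/2 - 25*(-1/6))*(1/37682) = (5/2 + 25/6)*(1/37682) = (20/3)*(1/37682) = 10/56523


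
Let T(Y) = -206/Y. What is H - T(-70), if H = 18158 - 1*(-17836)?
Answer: 1259687/35 ≈ 35991.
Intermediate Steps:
H = 35994 (H = 18158 + 17836 = 35994)
H - T(-70) = 35994 - (-206)/(-70) = 35994 - (-206)*(-1)/70 = 35994 - 1*103/35 = 35994 - 103/35 = 1259687/35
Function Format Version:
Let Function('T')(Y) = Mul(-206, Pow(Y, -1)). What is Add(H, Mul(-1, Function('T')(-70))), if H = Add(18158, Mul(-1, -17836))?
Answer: Rational(1259687, 35) ≈ 35991.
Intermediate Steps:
H = 35994 (H = Add(18158, 17836) = 35994)
Add(H, Mul(-1, Function('T')(-70))) = Add(35994, Mul(-1, Mul(-206, Pow(-70, -1)))) = Add(35994, Mul(-1, Mul(-206, Rational(-1, 70)))) = Add(35994, Mul(-1, Rational(103, 35))) = Add(35994, Rational(-103, 35)) = Rational(1259687, 35)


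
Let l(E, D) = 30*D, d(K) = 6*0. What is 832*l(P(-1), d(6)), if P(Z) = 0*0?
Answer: 0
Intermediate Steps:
d(K) = 0
P(Z) = 0
832*l(P(-1), d(6)) = 832*(30*0) = 832*0 = 0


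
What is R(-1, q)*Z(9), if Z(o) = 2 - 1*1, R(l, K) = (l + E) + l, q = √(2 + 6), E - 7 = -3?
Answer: 2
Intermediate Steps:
E = 4 (E = 7 - 3 = 4)
q = 2*√2 (q = √8 = 2*√2 ≈ 2.8284)
R(l, K) = 4 + 2*l (R(l, K) = (l + 4) + l = (4 + l) + l = 4 + 2*l)
Z(o) = 1 (Z(o) = 2 - 1 = 1)
R(-1, q)*Z(9) = (4 + 2*(-1))*1 = (4 - 2)*1 = 2*1 = 2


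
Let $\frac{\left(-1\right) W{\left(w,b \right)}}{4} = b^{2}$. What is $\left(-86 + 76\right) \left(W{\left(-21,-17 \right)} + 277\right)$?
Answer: $8790$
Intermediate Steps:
$W{\left(w,b \right)} = - 4 b^{2}$
$\left(-86 + 76\right) \left(W{\left(-21,-17 \right)} + 277\right) = \left(-86 + 76\right) \left(- 4 \left(-17\right)^{2} + 277\right) = - 10 \left(\left(-4\right) 289 + 277\right) = - 10 \left(-1156 + 277\right) = \left(-10\right) \left(-879\right) = 8790$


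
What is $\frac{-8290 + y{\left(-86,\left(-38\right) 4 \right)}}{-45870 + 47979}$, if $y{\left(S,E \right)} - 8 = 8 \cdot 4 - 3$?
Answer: $- \frac{2751}{703} \approx -3.9132$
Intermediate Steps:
$y{\left(S,E \right)} = 37$ ($y{\left(S,E \right)} = 8 + \left(8 \cdot 4 - 3\right) = 8 + \left(32 - 3\right) = 8 + 29 = 37$)
$\frac{-8290 + y{\left(-86,\left(-38\right) 4 \right)}}{-45870 + 47979} = \frac{-8290 + 37}{-45870 + 47979} = - \frac{8253}{2109} = \left(-8253\right) \frac{1}{2109} = - \frac{2751}{703}$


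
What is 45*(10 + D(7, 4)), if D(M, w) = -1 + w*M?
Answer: 1665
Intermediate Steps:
D(M, w) = -1 + M*w
45*(10 + D(7, 4)) = 45*(10 + (-1 + 7*4)) = 45*(10 + (-1 + 28)) = 45*(10 + 27) = 45*37 = 1665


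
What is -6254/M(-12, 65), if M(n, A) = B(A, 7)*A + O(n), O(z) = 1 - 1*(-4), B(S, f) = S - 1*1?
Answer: -6254/4165 ≈ -1.5016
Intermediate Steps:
B(S, f) = -1 + S (B(S, f) = S - 1 = -1 + S)
O(z) = 5 (O(z) = 1 + 4 = 5)
M(n, A) = 5 + A*(-1 + A) (M(n, A) = (-1 + A)*A + 5 = A*(-1 + A) + 5 = 5 + A*(-1 + A))
-6254/M(-12, 65) = -6254/(5 + 65*(-1 + 65)) = -6254/(5 + 65*64) = -6254/(5 + 4160) = -6254/4165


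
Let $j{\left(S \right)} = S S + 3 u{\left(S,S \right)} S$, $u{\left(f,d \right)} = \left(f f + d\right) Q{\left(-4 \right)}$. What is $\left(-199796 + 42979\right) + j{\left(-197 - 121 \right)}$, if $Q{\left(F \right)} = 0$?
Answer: $-55693$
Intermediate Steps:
$u{\left(f,d \right)} = 0$ ($u{\left(f,d \right)} = \left(f f + d\right) 0 = \left(f^{2} + d\right) 0 = \left(d + f^{2}\right) 0 = 0$)
$j{\left(S \right)} = S^{2}$ ($j{\left(S \right)} = S S + 3 \cdot 0 S = S^{2} + 0 S = S^{2} + 0 = S^{2}$)
$\left(-199796 + 42979\right) + j{\left(-197 - 121 \right)} = \left(-199796 + 42979\right) + \left(-197 - 121\right)^{2} = -156817 + \left(-197 - 121\right)^{2} = -156817 + \left(-318\right)^{2} = -156817 + 101124 = -55693$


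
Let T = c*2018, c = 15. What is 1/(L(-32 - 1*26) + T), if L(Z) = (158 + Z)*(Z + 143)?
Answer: 1/38770 ≈ 2.5793e-5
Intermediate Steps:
L(Z) = (143 + Z)*(158 + Z) (L(Z) = (158 + Z)*(143 + Z) = (143 + Z)*(158 + Z))
T = 30270 (T = 15*2018 = 30270)
1/(L(-32 - 1*26) + T) = 1/((22594 + (-32 - 1*26)² + 301*(-32 - 1*26)) + 30270) = 1/((22594 + (-32 - 26)² + 301*(-32 - 26)) + 30270) = 1/((22594 + (-58)² + 301*(-58)) + 30270) = 1/((22594 + 3364 - 17458) + 30270) = 1/(8500 + 30270) = 1/38770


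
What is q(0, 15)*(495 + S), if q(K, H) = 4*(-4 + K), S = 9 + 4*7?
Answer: -8512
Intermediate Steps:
S = 37 (S = 9 + 28 = 37)
q(K, H) = -16 + 4*K
q(0, 15)*(495 + S) = (-16 + 4*0)*(495 + 37) = (-16 + 0)*532 = -16*532 = -8512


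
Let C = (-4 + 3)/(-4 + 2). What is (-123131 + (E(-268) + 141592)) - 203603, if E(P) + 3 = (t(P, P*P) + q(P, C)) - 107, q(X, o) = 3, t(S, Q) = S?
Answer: -185517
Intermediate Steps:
C = ½ (C = -1/(-2) = -1*(-½) = ½ ≈ 0.50000)
E(P) = -107 + P (E(P) = -3 + ((P + 3) - 107) = -3 + ((3 + P) - 107) = -3 + (-104 + P) = -107 + P)
(-123131 + (E(-268) + 141592)) - 203603 = (-123131 + ((-107 - 268) + 141592)) - 203603 = (-123131 + (-375 + 141592)) - 203603 = (-123131 + 141217) - 203603 = 18086 - 203603 = -185517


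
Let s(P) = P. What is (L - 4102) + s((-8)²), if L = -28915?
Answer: -32953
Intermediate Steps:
(L - 4102) + s((-8)²) = (-28915 - 4102) + (-8)² = -33017 + 64 = -32953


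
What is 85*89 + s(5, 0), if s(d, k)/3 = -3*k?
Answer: 7565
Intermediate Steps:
s(d, k) = -9*k (s(d, k) = 3*(-3*k) = -9*k)
85*89 + s(5, 0) = 85*89 - 9*0 = 7565 + 0 = 7565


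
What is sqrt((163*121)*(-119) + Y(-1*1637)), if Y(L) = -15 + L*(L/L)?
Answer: I*sqrt(2348689) ≈ 1532.5*I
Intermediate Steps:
Y(L) = -15 + L (Y(L) = -15 + L*1 = -15 + L)
sqrt((163*121)*(-119) + Y(-1*1637)) = sqrt((163*121)*(-119) + (-15 - 1*1637)) = sqrt(19723*(-119) + (-15 - 1637)) = sqrt(-2347037 - 1652) = sqrt(-2348689) = I*sqrt(2348689)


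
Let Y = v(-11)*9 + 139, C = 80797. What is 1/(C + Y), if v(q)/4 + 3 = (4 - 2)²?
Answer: 1/80972 ≈ 1.2350e-5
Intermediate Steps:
v(q) = 4 (v(q) = -12 + 4*(4 - 2)² = -12 + 4*2² = -12 + 4*4 = -12 + 16 = 4)
Y = 175 (Y = 4*9 + 139 = 36 + 139 = 175)
1/(C + Y) = 1/(80797 + 175) = 1/80972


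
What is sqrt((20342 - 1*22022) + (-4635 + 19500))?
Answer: 3*sqrt(1465) ≈ 114.83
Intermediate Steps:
sqrt((20342 - 1*22022) + (-4635 + 19500)) = sqrt((20342 - 22022) + 14865) = sqrt(-1680 + 14865) = sqrt(13185) = 3*sqrt(1465)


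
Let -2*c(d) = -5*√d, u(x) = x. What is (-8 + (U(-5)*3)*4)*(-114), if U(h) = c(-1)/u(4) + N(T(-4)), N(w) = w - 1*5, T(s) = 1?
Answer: 6384 - 855*I ≈ 6384.0 - 855.0*I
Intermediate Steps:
N(w) = -5 + w (N(w) = w - 5 = -5 + w)
c(d) = 5*√d/2 (c(d) = -(-5)*√d/2 = 5*√d/2)
U(h) = -4 + 5*I/8 (U(h) = (5*√(-1)/2)/4 + (-5 + 1) = (5*I/2)*(¼) - 4 = 5*I/8 - 4 = -4 + 5*I/8)
(-8 + (U(-5)*3)*4)*(-114) = (-8 + ((-4 + 5*I/8)*3)*4)*(-114) = (-8 + (-12 + 15*I/8)*4)*(-114) = (-8 + (-48 + 15*I/2))*(-114) = (-56 + 15*I/2)*(-114) = 6384 - 855*I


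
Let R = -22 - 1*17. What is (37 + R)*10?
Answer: -20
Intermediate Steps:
R = -39 (R = -22 - 17 = -39)
(37 + R)*10 = (37 - 39)*10 = -2*10 = -20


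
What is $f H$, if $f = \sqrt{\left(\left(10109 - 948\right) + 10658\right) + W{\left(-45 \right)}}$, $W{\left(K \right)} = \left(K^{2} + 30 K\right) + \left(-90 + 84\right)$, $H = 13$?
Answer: $26 \sqrt{5122} \approx 1860.8$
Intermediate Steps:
$W{\left(K \right)} = -6 + K^{2} + 30 K$ ($W{\left(K \right)} = \left(K^{2} + 30 K\right) - 6 = -6 + K^{2} + 30 K$)
$f = 2 \sqrt{5122}$ ($f = \sqrt{\left(\left(10109 - 948\right) + 10658\right) + \left(-6 + \left(-45\right)^{2} + 30 \left(-45\right)\right)} = \sqrt{\left(9161 + 10658\right) - -669} = \sqrt{19819 + 669} = \sqrt{20488} = 2 \sqrt{5122} \approx 143.14$)
$f H = 2 \sqrt{5122} \cdot 13 = 26 \sqrt{5122}$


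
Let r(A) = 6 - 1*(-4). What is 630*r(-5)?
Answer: 6300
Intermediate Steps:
r(A) = 10 (r(A) = 6 + 4 = 10)
630*r(-5) = 630*10 = 6300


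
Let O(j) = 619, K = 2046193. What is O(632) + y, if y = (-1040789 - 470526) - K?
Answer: -3556889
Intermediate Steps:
y = -3557508 (y = (-1040789 - 470526) - 1*2046193 = -1511315 - 2046193 = -3557508)
O(632) + y = 619 - 3557508 = -3556889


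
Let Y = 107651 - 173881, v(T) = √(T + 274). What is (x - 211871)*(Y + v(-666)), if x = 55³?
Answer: 3013200080 - 636944*I*√2 ≈ 3.0132e+9 - 9.0078e+5*I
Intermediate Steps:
x = 166375
v(T) = √(274 + T)
Y = -66230
(x - 211871)*(Y + v(-666)) = (166375 - 211871)*(-66230 + √(274 - 666)) = -45496*(-66230 + √(-392)) = -45496*(-66230 + 14*I*√2) = 3013200080 - 636944*I*√2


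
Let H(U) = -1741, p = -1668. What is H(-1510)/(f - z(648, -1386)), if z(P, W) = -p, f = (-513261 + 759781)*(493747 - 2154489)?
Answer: 1741/409406119508 ≈ 4.2525e-9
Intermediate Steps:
f = -409406117840 (f = 246520*(-1660742) = -409406117840)
z(P, W) = 1668 (z(P, W) = -1*(-1668) = 1668)
H(-1510)/(f - z(648, -1386)) = -1741/(-409406117840 - 1*1668) = -1741/(-409406117840 - 1668) = -1741/(-409406119508) = -1741*(-1/409406119508) = 1741/409406119508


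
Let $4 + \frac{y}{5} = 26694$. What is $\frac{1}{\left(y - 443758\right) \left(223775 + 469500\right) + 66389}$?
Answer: $- \frac{1}{215128712311} \approx -4.6484 \cdot 10^{-12}$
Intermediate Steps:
$y = 133450$ ($y = -20 + 5 \cdot 26694 = -20 + 133470 = 133450$)
$\frac{1}{\left(y - 443758\right) \left(223775 + 469500\right) + 66389} = \frac{1}{\left(133450 - 443758\right) \left(223775 + 469500\right) + 66389} = \frac{1}{\left(-310308\right) 693275 + 66389} = \frac{1}{-215128778700 + 66389} = \frac{1}{-215128712311} = - \frac{1}{215128712311}$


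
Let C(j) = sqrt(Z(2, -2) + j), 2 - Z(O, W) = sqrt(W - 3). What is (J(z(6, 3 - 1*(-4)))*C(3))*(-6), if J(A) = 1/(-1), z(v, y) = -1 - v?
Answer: 6*sqrt(5 - I*sqrt(5)) ≈ 13.733 - 2.9309*I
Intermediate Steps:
J(A) = -1
Z(O, W) = 2 - sqrt(-3 + W) (Z(O, W) = 2 - sqrt(W - 3) = 2 - sqrt(-3 + W))
C(j) = sqrt(2 + j - I*sqrt(5)) (C(j) = sqrt((2 - sqrt(-3 - 2)) + j) = sqrt((2 - sqrt(-5)) + j) = sqrt((2 - I*sqrt(5)) + j) = sqrt(2 + j - I*sqrt(5)))
(J(z(6, 3 - 1*(-4)))*C(3))*(-6) = -sqrt(2 + 3 - I*sqrt(5))*(-6) = -sqrt(5 - I*sqrt(5))*(-6) = 6*sqrt(5 - I*sqrt(5))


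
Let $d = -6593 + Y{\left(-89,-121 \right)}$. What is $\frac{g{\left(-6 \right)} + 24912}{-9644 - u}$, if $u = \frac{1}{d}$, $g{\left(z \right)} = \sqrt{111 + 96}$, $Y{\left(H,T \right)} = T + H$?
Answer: $- \frac{56492112}{21869377} - \frac{6803 \sqrt{23}}{21869377} \approx -2.5847$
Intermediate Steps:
$Y{\left(H,T \right)} = H + T$
$d = -6803$ ($d = -6593 - 210 = -6803$)
$g{\left(z \right)} = 3 \sqrt{23}$ ($g{\left(z \right)} = \sqrt{207} = 3 \sqrt{23}$)
$u = - \frac{1}{6803}$ ($u = \frac{1}{-6803} = - \frac{1}{6803} \approx -0.00014699$)
$\frac{g{\left(-6 \right)} + 24912}{-9644 - u} = \frac{3 \sqrt{23} + 24912}{-9644 - - \frac{1}{6803}} = \frac{24912 + 3 \sqrt{23}}{-9644 + \frac{1}{6803}} = \frac{24912 + 3 \sqrt{23}}{- \frac{65608131}{6803}} = \left(24912 + 3 \sqrt{23}\right) \left(- \frac{6803}{65608131}\right) = - \frac{56492112}{21869377} - \frac{6803 \sqrt{23}}{21869377}$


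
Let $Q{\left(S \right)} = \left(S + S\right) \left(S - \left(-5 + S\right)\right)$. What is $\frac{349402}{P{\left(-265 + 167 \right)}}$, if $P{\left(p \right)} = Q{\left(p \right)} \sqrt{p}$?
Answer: $\frac{174701 i \sqrt{2}}{6860} \approx 36.015 i$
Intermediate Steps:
$Q{\left(S \right)} = 10 S$ ($Q{\left(S \right)} = 2 S 5 = 10 S$)
$P{\left(p \right)} = 10 p^{\frac{3}{2}}$ ($P{\left(p \right)} = 10 p \sqrt{p} = 10 p^{\frac{3}{2}}$)
$\frac{349402}{P{\left(-265 + 167 \right)}} = \frac{349402}{10 \left(-265 + 167\right)^{\frac{3}{2}}} = \frac{349402}{10 \left(-98\right)^{\frac{3}{2}}} = \frac{349402}{10 \left(- 686 i \sqrt{2}\right)} = \frac{349402}{\left(-6860\right) i \sqrt{2}} = 349402 \frac{i \sqrt{2}}{13720} = \frac{174701 i \sqrt{2}}{6860}$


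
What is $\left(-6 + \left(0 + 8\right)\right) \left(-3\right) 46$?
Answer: $-276$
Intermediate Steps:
$\left(-6 + \left(0 + 8\right)\right) \left(-3\right) 46 = \left(-6 + 8\right) \left(-3\right) 46 = 2 \left(-3\right) 46 = \left(-6\right) 46 = -276$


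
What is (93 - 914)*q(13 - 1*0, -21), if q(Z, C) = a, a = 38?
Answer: -31198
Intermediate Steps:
q(Z, C) = 38
(93 - 914)*q(13 - 1*0, -21) = (93 - 914)*38 = -821*38 = -31198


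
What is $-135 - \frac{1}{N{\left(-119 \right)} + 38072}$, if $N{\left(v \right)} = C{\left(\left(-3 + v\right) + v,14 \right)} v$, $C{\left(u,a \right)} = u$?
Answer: $- \frac{9011386}{66751} \approx -135.0$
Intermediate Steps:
$N{\left(v \right)} = v \left(-3 + 2 v\right)$ ($N{\left(v \right)} = \left(\left(-3 + v\right) + v\right) v = \left(-3 + 2 v\right) v = v \left(-3 + 2 v\right)$)
$-135 - \frac{1}{N{\left(-119 \right)} + 38072} = -135 - \frac{1}{- 119 \left(-3 + 2 \left(-119\right)\right) + 38072} = -135 - \frac{1}{- 119 \left(-3 - 238\right) + 38072} = -135 - \frac{1}{\left(-119\right) \left(-241\right) + 38072} = -135 - \frac{1}{28679 + 38072} = -135 - \frac{1}{66751} = - \frac{9011386}{66751}$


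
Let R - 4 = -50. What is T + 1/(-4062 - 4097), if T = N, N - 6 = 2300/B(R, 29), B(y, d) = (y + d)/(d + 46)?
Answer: -1406595299/138703 ≈ -10141.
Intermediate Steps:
R = -46 (R = 4 - 50 = -46)
B(y, d) = (d + y)/(46 + d)
N = -172398/17 (N = 6 + 2300/(((29 - 46)/(46 + 29))) = 6 + 2300/((-17/75)) = 6 + 2300/(((1/75)*(-17))) = 6 + 2300/(-17/75) = 6 + 2300*(-75/17) = 6 - 172500/17 = -172398/17 ≈ -10141.)
T = -172398/17 ≈ -10141.
T + 1/(-4062 - 4097) = -172398/17 + 1/(-4062 - 4097) = -172398/17 + 1/(-8159) = -172398/17 - 1/8159 = -1406595299/138703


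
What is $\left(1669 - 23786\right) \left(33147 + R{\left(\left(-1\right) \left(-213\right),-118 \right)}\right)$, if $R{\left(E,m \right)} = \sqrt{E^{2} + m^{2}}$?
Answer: $-733112199 - 22117 \sqrt{59293} \approx -7.385 \cdot 10^{8}$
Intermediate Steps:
$\left(1669 - 23786\right) \left(33147 + R{\left(\left(-1\right) \left(-213\right),-118 \right)}\right) = \left(1669 - 23786\right) \left(33147 + \sqrt{\left(\left(-1\right) \left(-213\right)\right)^{2} + \left(-118\right)^{2}}\right) = - 22117 \left(33147 + \sqrt{213^{2} + 13924}\right) = - 22117 \left(33147 + \sqrt{45369 + 13924}\right) = - 22117 \left(33147 + \sqrt{59293}\right) = -733112199 - 22117 \sqrt{59293}$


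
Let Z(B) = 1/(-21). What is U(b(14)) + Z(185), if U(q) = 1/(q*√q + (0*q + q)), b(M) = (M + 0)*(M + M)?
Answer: -21899/459816 + √2/10948 ≈ -0.047496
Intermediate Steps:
b(M) = 2*M² (b(M) = M*(2*M) = 2*M²)
Z(B) = -1/21
U(q) = 1/(q + q^(3/2)) (U(q) = 1/(q^(3/2) + (0 + q)) = 1/(q^(3/2) + q) = 1/(q + q^(3/2)))
U(b(14)) + Z(185) = 1/(2*14² + (2*14²)^(3/2)) - 1/21 = 1/(2*196 + (2*196)^(3/2)) - 1/21 = 1/(392 + 392^(3/2)) - 1/21 = 1/(392 + 5488*√2) - 1/21 = -1/21 + 1/(392 + 5488*√2)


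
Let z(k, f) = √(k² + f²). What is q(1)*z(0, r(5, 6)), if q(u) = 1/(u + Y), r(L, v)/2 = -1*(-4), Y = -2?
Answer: -8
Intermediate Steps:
r(L, v) = 8 (r(L, v) = 2*(-1*(-4)) = 2*4 = 8)
q(u) = 1/(-2 + u) (q(u) = 1/(u - 2) = 1/(-2 + u))
z(k, f) = √(f² + k²)
q(1)*z(0, r(5, 6)) = √(8² + 0²)/(-2 + 1) = √(64 + 0)/(-1) = -√64 = -1*8 = -8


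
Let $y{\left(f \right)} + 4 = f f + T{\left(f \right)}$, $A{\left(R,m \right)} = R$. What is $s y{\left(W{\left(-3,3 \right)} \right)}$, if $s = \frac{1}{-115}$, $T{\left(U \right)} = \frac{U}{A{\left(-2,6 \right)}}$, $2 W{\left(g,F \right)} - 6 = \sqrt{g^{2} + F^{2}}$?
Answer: $- \frac{8}{115} - \frac{33 \sqrt{2}}{460} \approx -0.17102$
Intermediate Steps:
$W{\left(g,F \right)} = 3 + \frac{\sqrt{F^{2} + g^{2}}}{2}$ ($W{\left(g,F \right)} = 3 + \frac{\sqrt{g^{2} + F^{2}}}{2} = 3 + \frac{\sqrt{F^{2} + g^{2}}}{2}$)
$T{\left(U \right)} = - \frac{U}{2}$ ($T{\left(U \right)} = \frac{U}{-2} = U \left(- \frac{1}{2}\right) = - \frac{U}{2}$)
$y{\left(f \right)} = -4 + f^{2} - \frac{f}{2}$ ($y{\left(f \right)} = -4 - \left(\frac{f}{2} - f f\right) = -4 + \left(f^{2} - \frac{f}{2}\right) = -4 + f^{2} - \frac{f}{2}$)
$s = - \frac{1}{115} \approx -0.0086956$
$s y{\left(W{\left(-3,3 \right)} \right)} = - \frac{-4 + \left(3 + \frac{\sqrt{3^{2} + \left(-3\right)^{2}}}{2}\right)^{2} - \frac{3 + \frac{\sqrt{3^{2} + \left(-3\right)^{2}}}{2}}{2}}{115} = - \frac{-4 + \left(3 + \frac{\sqrt{9 + 9}}{2}\right)^{2} - \frac{3 + \frac{\sqrt{9 + 9}}{2}}{2}}{115} = - \frac{-4 + \left(3 + \frac{\sqrt{18}}{2}\right)^{2} - \frac{3 + \frac{\sqrt{18}}{2}}{2}}{115} = - \frac{-4 + \left(3 + \frac{3 \sqrt{2}}{2}\right)^{2} - \frac{3 + \frac{3 \sqrt{2}}{2}}{2}}{115} = - \frac{-4 + \left(3 + \frac{3 \sqrt{2}}{2}\right)^{2} - \left(\frac{3}{2} + \frac{3 \sqrt{2}}{4}\right)}{115} = - \frac{- \frac{11}{2} + \left(3 + \frac{3 \sqrt{2}}{2}\right)^{2} - \frac{3 \sqrt{2}}{4}}{115} = \frac{11}{230} - \frac{\left(3 + \frac{3 \sqrt{2}}{2}\right)^{2}}{115} + \frac{3 \sqrt{2}}{460}$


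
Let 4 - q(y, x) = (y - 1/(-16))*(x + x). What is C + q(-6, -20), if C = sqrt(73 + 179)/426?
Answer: -467/2 + sqrt(7)/71 ≈ -233.46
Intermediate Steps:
q(y, x) = 4 - 2*x*(1/16 + y) (q(y, x) = 4 - (y - 1/(-16))*(x + x) = 4 - (y - 1*(-1/16))*2*x = 4 - (y + 1/16)*2*x = 4 - (1/16 + y)*2*x = 4 - 2*x*(1/16 + y))
C = sqrt(7)/71 (C = sqrt(252)*(1/426) = (6*sqrt(7))*(1/426) = sqrt(7)/71 ≈ 0.037264)
C + q(-6, -20) = sqrt(7)/71 + (4 - 1/8*(-20) - 2*(-20)*(-6)) = sqrt(7)/71 + (4 + 5/2 - 240) = sqrt(7)/71 - 467/2 = -467/2 + sqrt(7)/71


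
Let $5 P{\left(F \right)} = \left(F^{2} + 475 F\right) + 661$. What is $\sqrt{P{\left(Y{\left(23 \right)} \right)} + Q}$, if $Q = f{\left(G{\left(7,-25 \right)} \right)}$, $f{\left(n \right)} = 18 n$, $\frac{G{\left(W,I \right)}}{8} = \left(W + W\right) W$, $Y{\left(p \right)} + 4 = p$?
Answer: $\frac{\sqrt{403035}}{5} \approx 126.97$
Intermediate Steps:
$Y{\left(p \right)} = -4 + p$
$G{\left(W,I \right)} = 16 W^{2}$ ($G{\left(W,I \right)} = 8 \left(W + W\right) W = 8 \cdot 2 W W = 8 \cdot 2 W^{2} = 16 W^{2}$)
$P{\left(F \right)} = \frac{661}{5} + 95 F + \frac{F^{2}}{5}$ ($P{\left(F \right)} = \frac{\left(F^{2} + 475 F\right) + 661}{5} = \frac{661 + F^{2} + 475 F}{5} = \frac{661}{5} + 95 F + \frac{F^{2}}{5}$)
$Q = 14112$ ($Q = 18 \cdot 16 \cdot 7^{2} = 18 \cdot 16 \cdot 49 = 18 \cdot 784 = 14112$)
$\sqrt{P{\left(Y{\left(23 \right)} \right)} + Q} = \sqrt{\left(\frac{661}{5} + 95 \left(-4 + 23\right) + \frac{\left(-4 + 23\right)^{2}}{5}\right) + 14112} = \sqrt{\left(\frac{661}{5} + 95 \cdot 19 + \frac{19^{2}}{5}\right) + 14112} = \sqrt{\left(\frac{661}{5} + 1805 + \frac{1}{5} \cdot 361\right) + 14112} = \sqrt{\left(\frac{661}{5} + 1805 + \frac{361}{5}\right) + 14112} = \sqrt{\frac{10047}{5} + 14112} = \sqrt{\frac{80607}{5}} = \frac{\sqrt{403035}}{5}$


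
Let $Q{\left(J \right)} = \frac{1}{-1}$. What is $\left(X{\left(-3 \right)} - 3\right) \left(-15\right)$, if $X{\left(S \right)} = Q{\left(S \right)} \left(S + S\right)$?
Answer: $-45$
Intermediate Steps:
$Q{\left(J \right)} = -1$
$X{\left(S \right)} = - 2 S$ ($X{\left(S \right)} = - (S + S) = - 2 S$)
$\left(X{\left(-3 \right)} - 3\right) \left(-15\right) = \left(\left(-2\right) \left(-3\right) - 3\right) \left(-15\right) = \left(6 - 3\right) \left(-15\right) = 3 \left(-15\right) = -45$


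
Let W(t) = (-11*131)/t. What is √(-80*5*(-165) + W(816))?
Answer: 11*√22699029/204 ≈ 256.90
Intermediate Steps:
W(t) = -1441/t
√(-80*5*(-165) + W(816)) = √(-80*5*(-165) - 1441/816) = √(-400*(-165) - 1441*1/816) = √(66000 - 1441/816) = √(53854559/816) = 11*√22699029/204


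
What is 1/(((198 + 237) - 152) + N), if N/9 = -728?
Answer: -1/6269 ≈ -0.00015952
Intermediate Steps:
N = -6552 (N = 9*(-728) = -6552)
1/(((198 + 237) - 152) + N) = 1/(((198 + 237) - 152) - 6552) = 1/((435 - 152) - 6552) = 1/(283 - 6552) = 1/(-6269) = -1/6269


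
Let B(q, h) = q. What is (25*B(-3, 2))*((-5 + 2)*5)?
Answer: 1125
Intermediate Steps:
(25*B(-3, 2))*((-5 + 2)*5) = (25*(-3))*((-5 + 2)*5) = -(-225)*5 = -75*(-15) = 1125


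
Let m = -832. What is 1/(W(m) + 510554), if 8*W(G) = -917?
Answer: 8/4083515 ≈ 1.9591e-6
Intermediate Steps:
W(G) = -917/8 (W(G) = (1/8)*(-917) = -917/8)
1/(W(m) + 510554) = 1/(-917/8 + 510554) = 1/(4083515/8) = 8/4083515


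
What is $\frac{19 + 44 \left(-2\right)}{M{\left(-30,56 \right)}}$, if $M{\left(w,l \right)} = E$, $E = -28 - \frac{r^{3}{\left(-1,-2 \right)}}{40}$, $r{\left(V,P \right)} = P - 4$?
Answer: $\frac{345}{113} \approx 3.0531$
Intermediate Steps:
$r{\left(V,P \right)} = -4 + P$ ($r{\left(V,P \right)} = P - 4 = -4 + P$)
$E = - \frac{113}{5}$ ($E = -28 - \frac{\left(-4 - 2\right)^{3}}{40} = -28 - \left(-6\right)^{3} \cdot \frac{1}{40} = -28 - \left(-216\right) \frac{1}{40} = -28 - - \frac{27}{5} = -28 + \frac{27}{5} = - \frac{113}{5} \approx -22.6$)
$M{\left(w,l \right)} = - \frac{113}{5}$
$\frac{19 + 44 \left(-2\right)}{M{\left(-30,56 \right)}} = \frac{19 + 44 \left(-2\right)}{- \frac{113}{5}} = \left(19 - 88\right) \left(- \frac{5}{113}\right) = \left(-69\right) \left(- \frac{5}{113}\right) = \frac{345}{113}$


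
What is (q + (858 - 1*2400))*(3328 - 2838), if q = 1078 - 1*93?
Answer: -272930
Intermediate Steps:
q = 985 (q = 1078 - 93 = 985)
(q + (858 - 1*2400))*(3328 - 2838) = (985 + (858 - 1*2400))*(3328 - 2838) = (985 + (858 - 2400))*490 = (985 - 1542)*490 = -557*490 = -272930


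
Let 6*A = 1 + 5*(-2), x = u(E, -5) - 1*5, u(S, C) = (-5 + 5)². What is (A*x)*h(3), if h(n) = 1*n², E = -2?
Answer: 135/2 ≈ 67.500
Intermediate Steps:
u(S, C) = 0 (u(S, C) = 0² = 0)
x = -5 (x = 0 - 1*5 = 0 - 5 = -5)
h(n) = n²
A = -3/2 (A = (1 + 5*(-2))/6 = (1 - 10)/6 = (⅙)*(-9) = -3/2 ≈ -1.5000)
(A*x)*h(3) = -3/2*(-5)*3² = (15/2)*9 = 135/2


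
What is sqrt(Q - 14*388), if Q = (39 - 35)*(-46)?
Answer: 12*I*sqrt(39) ≈ 74.94*I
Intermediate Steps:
Q = -184 (Q = 4*(-46) = -184)
sqrt(Q - 14*388) = sqrt(-184 - 14*388) = sqrt(-184 - 5432) = sqrt(-5616) = 12*I*sqrt(39)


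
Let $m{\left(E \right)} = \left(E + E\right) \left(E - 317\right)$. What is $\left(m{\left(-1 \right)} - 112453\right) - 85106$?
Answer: $-196923$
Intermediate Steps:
$m{\left(E \right)} = 2 E \left(-317 + E\right)$
$\left(m{\left(-1 \right)} - 112453\right) - 85106 = \left(2 \left(-1\right) \left(-317 - 1\right) - 112453\right) - 85106 = \left(2 \left(-1\right) \left(-318\right) - 112453\right) - 85106 = \left(636 - 112453\right) - 85106 = -111817 - 85106 = -196923$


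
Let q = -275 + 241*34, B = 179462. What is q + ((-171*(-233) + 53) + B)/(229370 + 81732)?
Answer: 1231918048/155551 ≈ 7919.7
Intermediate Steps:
q = 7919 (q = -275 + 8194 = 7919)
q + ((-171*(-233) + 53) + B)/(229370 + 81732) = 7919 + ((-171*(-233) + 53) + 179462)/(229370 + 81732) = 7919 + ((39843 + 53) + 179462)/311102 = 7919 + (39896 + 179462)*(1/311102) = 7919 + 219358*(1/311102) = 7919 + 109679/155551 = 1231918048/155551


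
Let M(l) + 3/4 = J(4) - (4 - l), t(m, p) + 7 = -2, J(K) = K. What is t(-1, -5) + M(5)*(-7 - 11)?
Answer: -171/2 ≈ -85.500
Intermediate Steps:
t(m, p) = -9 (t(m, p) = -7 - 2 = -9)
M(l) = -3/4 + l (M(l) = -3/4 + (4 - (4 - l)) = -3/4 + (4 + (-4 + l)) = -3/4 + l)
t(-1, -5) + M(5)*(-7 - 11) = -9 + (-3/4 + 5)*(-7 - 11) = -9 + (17/4)*(-18) = -9 - 153/2 = -171/2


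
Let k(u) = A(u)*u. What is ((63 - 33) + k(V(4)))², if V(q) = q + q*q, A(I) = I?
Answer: 184900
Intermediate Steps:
V(q) = q + q²
k(u) = u² (k(u) = u*u = u²)
((63 - 33) + k(V(4)))² = ((63 - 33) + (4*(1 + 4))²)² = (30 + (4*5)²)² = (30 + 20²)² = (30 + 400)² = 430² = 184900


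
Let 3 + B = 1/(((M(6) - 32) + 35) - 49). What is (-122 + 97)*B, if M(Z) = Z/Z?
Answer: 680/9 ≈ 75.556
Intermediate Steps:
M(Z) = 1
B = -136/45 (B = -3 + 1/(((1 - 32) + 35) - 49) = -3 + 1/((-31 + 35) - 49) = -3 + 1/(4 - 49) = -3 + 1/(-45) = -3 - 1/45 = -136/45 ≈ -3.0222)
(-122 + 97)*B = (-122 + 97)*(-136/45) = -25*(-136/45) = 680/9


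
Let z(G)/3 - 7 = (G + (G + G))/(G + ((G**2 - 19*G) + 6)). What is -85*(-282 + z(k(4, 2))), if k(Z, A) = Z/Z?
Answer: 244800/11 ≈ 22255.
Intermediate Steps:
k(Z, A) = 1
z(G) = 21 + 9*G/(6 + G**2 - 18*G) (z(G) = 21 + 3*((G + (G + G))/(G + ((G**2 - 19*G) + 6))) = 21 + 3*((G + 2*G)/(G + (6 + G**2 - 19*G))) = 21 + 3*((3*G)/(6 + G**2 - 18*G)) = 21 + 3*(3*G/(6 + G**2 - 18*G)) = 21 + 9*G/(6 + G**2 - 18*G))
-85*(-282 + z(k(4, 2))) = -85*(-282 + 3*(42 - 123*1 + 7*1**2)/(6 + 1**2 - 18*1)) = -85*(-282 + 3*(42 - 123 + 7*1)/(6 + 1 - 18)) = -85*(-282 + 3*(42 - 123 + 7)/(-11)) = -85*(-282 + 3*(-1/11)*(-74)) = -85*(-282 + 222/11) = -85*(-2880/11) = 244800/11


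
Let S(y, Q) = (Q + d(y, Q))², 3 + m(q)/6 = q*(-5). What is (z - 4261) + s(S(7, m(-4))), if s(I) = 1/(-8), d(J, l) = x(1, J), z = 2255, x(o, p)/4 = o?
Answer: -16049/8 ≈ -2006.1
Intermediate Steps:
x(o, p) = 4*o
m(q) = -18 - 30*q (m(q) = -18 + 6*(q*(-5)) = -18 + 6*(-5*q) = -18 - 30*q)
d(J, l) = 4 (d(J, l) = 4*1 = 4)
S(y, Q) = (4 + Q)² (S(y, Q) = (Q + 4)² = (4 + Q)²)
s(I) = -⅛
(z - 4261) + s(S(7, m(-4))) = (2255 - 4261) - ⅛ = -2006 - ⅛ = -16049/8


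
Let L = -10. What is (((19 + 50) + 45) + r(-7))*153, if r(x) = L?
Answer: 15912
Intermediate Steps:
r(x) = -10
(((19 + 50) + 45) + r(-7))*153 = (((19 + 50) + 45) - 10)*153 = ((69 + 45) - 10)*153 = (114 - 10)*153 = 104*153 = 15912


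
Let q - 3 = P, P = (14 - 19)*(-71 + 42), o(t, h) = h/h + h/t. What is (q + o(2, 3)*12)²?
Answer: 31684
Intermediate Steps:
o(t, h) = 1 + h/t
P = 145 (P = -5*(-29) = 145)
q = 148 (q = 3 + 145 = 148)
(q + o(2, 3)*12)² = (148 + ((3 + 2)/2)*12)² = (148 + ((½)*5)*12)² = (148 + (5/2)*12)² = (148 + 30)² = 178² = 31684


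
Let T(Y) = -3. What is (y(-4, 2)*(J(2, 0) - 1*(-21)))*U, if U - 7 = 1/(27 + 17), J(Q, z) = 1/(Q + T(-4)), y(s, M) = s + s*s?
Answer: 18540/11 ≈ 1685.5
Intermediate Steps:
y(s, M) = s + s²
J(Q, z) = 1/(-3 + Q) (J(Q, z) = 1/(Q - 3) = 1/(-3 + Q))
U = 309/44 (U = 7 + 1/(27 + 17) = 7 + 1/44 = 309/44 ≈ 7.0227)
(y(-4, 2)*(J(2, 0) - 1*(-21)))*U = ((-4*(1 - 4))*(1/(-3 + 2) - 1*(-21)))*(309/44) = ((-4*(-3))*(1/(-1) + 21))*(309/44) = (12*(-1 + 21))*(309/44) = (12*20)*(309/44) = 240*(309/44) = 18540/11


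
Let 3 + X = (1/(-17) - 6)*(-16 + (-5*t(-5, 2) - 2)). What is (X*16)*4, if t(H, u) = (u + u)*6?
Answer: 906432/17 ≈ 53320.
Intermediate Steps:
t(H, u) = 12*u (t(H, u) = (2*u)*6 = 12*u)
X = 14163/17 (X = -3 + (1/(-17) - 6)*(-16 + (-60*2 - 2)) = -3 + (-1/17 - 6)*(-16 + (-5*24 - 2)) = -3 - 103*(-16 + (-120 - 2))/17 = -3 - 103*(-16 - 122)/17 = -3 - 103/17*(-138) = -3 + 14214/17 = 14163/17 ≈ 833.12)
(X*16)*4 = ((14163/17)*16)*4 = (226608/17)*4 = 906432/17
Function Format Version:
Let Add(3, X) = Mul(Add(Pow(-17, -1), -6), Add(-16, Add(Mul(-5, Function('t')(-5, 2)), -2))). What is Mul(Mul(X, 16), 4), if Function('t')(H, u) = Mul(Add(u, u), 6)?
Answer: Rational(906432, 17) ≈ 53320.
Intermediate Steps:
Function('t')(H, u) = Mul(12, u) (Function('t')(H, u) = Mul(Mul(2, u), 6) = Mul(12, u))
X = Rational(14163, 17) (X = Add(-3, Mul(Add(Pow(-17, -1), -6), Add(-16, Add(Mul(-5, Mul(12, 2)), -2)))) = Add(-3, Mul(Add(Rational(-1, 17), -6), Add(-16, Add(Mul(-5, 24), -2)))) = Add(-3, Mul(Rational(-103, 17), Add(-16, Add(-120, -2)))) = Add(-3, Mul(Rational(-103, 17), Add(-16, -122))) = Add(-3, Mul(Rational(-103, 17), -138)) = Add(-3, Rational(14214, 17)) = Rational(14163, 17) ≈ 833.12)
Mul(Mul(X, 16), 4) = Mul(Mul(Rational(14163, 17), 16), 4) = Mul(Rational(226608, 17), 4) = Rational(906432, 17)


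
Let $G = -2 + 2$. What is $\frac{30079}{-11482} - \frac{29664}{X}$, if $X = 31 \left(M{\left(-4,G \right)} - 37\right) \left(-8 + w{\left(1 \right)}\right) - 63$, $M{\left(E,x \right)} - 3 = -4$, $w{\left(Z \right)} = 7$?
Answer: $- \frac{374140133}{12802430} \approx -29.224$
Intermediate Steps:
$G = 0$
$M{\left(E,x \right)} = -1$ ($M{\left(E,x \right)} = 3 - 4 = -1$)
$X = 1115$ ($X = 31 \left(-1 - 37\right) \left(-8 + 7\right) - 63 = 31 \left(\left(-38\right) \left(-1\right)\right) - 63 = 31 \cdot 38 - 63 = 1178 - 63 = 1115$)
$\frac{30079}{-11482} - \frac{29664}{X} = \frac{30079}{-11482} - \frac{29664}{1115} = 30079 \left(- \frac{1}{11482}\right) - \frac{29664}{1115} = - \frac{30079}{11482} - \frac{29664}{1115} = - \frac{374140133}{12802430}$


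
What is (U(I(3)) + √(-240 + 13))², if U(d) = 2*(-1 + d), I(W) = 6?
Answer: (10 + I*√227)² ≈ -127.0 + 301.33*I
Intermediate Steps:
U(d) = -2 + 2*d
(U(I(3)) + √(-240 + 13))² = ((-2 + 2*6) + √(-240 + 13))² = ((-2 + 12) + √(-227))² = (10 + I*√227)²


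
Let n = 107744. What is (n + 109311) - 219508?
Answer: -2453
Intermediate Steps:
(n + 109311) - 219508 = (107744 + 109311) - 219508 = 217055 - 219508 = -2453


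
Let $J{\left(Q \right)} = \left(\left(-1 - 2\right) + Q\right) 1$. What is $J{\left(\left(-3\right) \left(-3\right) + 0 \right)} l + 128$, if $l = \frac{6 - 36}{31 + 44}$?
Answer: $\frac{628}{5} \approx 125.6$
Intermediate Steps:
$l = - \frac{2}{5}$ ($l = - \frac{30}{75} = \left(-30\right) \frac{1}{75} = - \frac{2}{5} \approx -0.4$)
$J{\left(Q \right)} = -3 + Q$ ($J{\left(Q \right)} = \left(-3 + Q\right) 1 = -3 + Q$)
$J{\left(\left(-3\right) \left(-3\right) + 0 \right)} l + 128 = \left(-3 + \left(\left(-3\right) \left(-3\right) + 0\right)\right) \left(- \frac{2}{5}\right) + 128 = \left(-3 + \left(9 + 0\right)\right) \left(- \frac{2}{5}\right) + 128 = \left(-3 + 9\right) \left(- \frac{2}{5}\right) + 128 = 6 \left(- \frac{2}{5}\right) + 128 = - \frac{12}{5} + 128 = \frac{628}{5}$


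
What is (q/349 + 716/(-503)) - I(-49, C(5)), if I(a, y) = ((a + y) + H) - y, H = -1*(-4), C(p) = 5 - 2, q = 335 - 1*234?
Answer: 7700534/175547 ≈ 43.866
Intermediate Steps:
q = 101 (q = 335 - 234 = 101)
C(p) = 3
H = 4
I(a, y) = 4 + a (I(a, y) = ((a + y) + 4) - y = (4 + a + y) - y = 4 + a)
(q/349 + 716/(-503)) - I(-49, C(5)) = (101/349 + 716/(-503)) - (4 - 49) = (101*(1/349) + 716*(-1/503)) - 1*(-45) = (101/349 - 716/503) + 45 = -199081/175547 + 45 = 7700534/175547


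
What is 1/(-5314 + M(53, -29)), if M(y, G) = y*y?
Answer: -1/2505 ≈ -0.00039920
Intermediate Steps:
M(y, G) = y²
1/(-5314 + M(53, -29)) = 1/(-5314 + 53²) = 1/(-5314 + 2809) = 1/(-2505) = -1/2505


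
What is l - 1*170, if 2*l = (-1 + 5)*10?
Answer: -150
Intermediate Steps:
l = 20 (l = ((-1 + 5)*10)/2 = (4*10)/2 = (½)*40 = 20)
l - 1*170 = 20 - 1*170 = 20 - 170 = -150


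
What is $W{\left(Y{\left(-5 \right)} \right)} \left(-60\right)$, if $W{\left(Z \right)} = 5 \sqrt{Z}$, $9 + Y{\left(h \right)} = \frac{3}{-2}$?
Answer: $- 150 i \sqrt{42} \approx - 972.11 i$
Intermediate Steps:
$Y{\left(h \right)} = - \frac{21}{2}$ ($Y{\left(h \right)} = -9 + \frac{3}{-2} = -9 + 3 \left(- \frac{1}{2}\right) = -9 - \frac{3}{2} = - \frac{21}{2}$)
$W{\left(Y{\left(-5 \right)} \right)} \left(-60\right) = 5 \sqrt{- \frac{21}{2}} \left(-60\right) = 5 \frac{i \sqrt{42}}{2} \left(-60\right) = \frac{5 i \sqrt{42}}{2} \left(-60\right) = - 150 i \sqrt{42}$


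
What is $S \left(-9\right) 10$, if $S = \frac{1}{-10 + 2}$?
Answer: $\frac{45}{4} \approx 11.25$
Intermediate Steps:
$S = - \frac{1}{8}$ ($S = \frac{1}{-8} = - \frac{1}{8} \approx -0.125$)
$S \left(-9\right) 10 = \left(- \frac{1}{8}\right) \left(-9\right) 10 = \frac{9}{8} \cdot 10 = \frac{45}{4}$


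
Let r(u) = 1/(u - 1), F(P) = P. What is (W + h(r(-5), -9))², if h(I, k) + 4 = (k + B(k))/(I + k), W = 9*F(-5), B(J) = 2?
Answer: 7038409/3025 ≈ 2326.7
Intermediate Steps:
r(u) = 1/(-1 + u)
W = -45 (W = 9*(-5) = -45)
h(I, k) = -4 + (2 + k)/(I + k) (h(I, k) = -4 + (k + 2)/(I + k) = -4 + (2 + k)/(I + k))
(W + h(r(-5), -9))² = (-45 + (2 - 4/(-1 - 5) - 3*(-9))/(1/(-1 - 5) - 9))² = (-45 + (2 - 4/(-6) + 27)/(1/(-6) - 9))² = (-45 + (2 - 4*(-⅙) + 27)/(-⅙ - 9))² = (-45 + (2 + ⅔ + 27)/(-55/6))² = (-45 - 6/55*89/3)² = (-45 - 178/55)² = (-2653/55)² = 7038409/3025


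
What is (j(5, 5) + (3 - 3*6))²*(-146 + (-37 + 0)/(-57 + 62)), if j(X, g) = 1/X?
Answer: -4200092/125 ≈ -33601.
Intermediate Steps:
(j(5, 5) + (3 - 3*6))²*(-146 + (-37 + 0)/(-57 + 62)) = (1/5 + (3 - 3*6))²*(-146 + (-37 + 0)/(-57 + 62)) = (⅕ + (3 - 18))²*(-146 - 37/5) = (⅕ - 15)²*(-146 - 37*⅕) = (-74/5)²*(-146 - 37/5) = (5476/25)*(-767/5) = -4200092/125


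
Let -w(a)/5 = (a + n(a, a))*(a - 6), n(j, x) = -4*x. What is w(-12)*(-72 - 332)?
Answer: -1308960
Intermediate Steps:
w(a) = 15*a*(-6 + a) (w(a) = -5*(a - 4*a)*(a - 6) = -5*(-3*a)*(-6 + a) = -(-15)*a*(-6 + a) = 15*a*(-6 + a))
w(-12)*(-72 - 332) = (15*(-12)*(-6 - 12))*(-72 - 332) = (15*(-12)*(-18))*(-404) = 3240*(-404) = -1308960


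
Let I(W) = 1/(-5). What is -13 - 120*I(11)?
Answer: 11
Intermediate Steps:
I(W) = -1/5
-13 - 120*I(11) = -13 - 120*(-1/5) = -13 + 24 = 11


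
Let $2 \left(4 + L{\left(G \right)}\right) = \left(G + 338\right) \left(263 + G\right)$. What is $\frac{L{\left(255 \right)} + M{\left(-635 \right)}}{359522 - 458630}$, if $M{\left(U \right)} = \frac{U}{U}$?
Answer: $- \frac{38396}{24777} \approx -1.5497$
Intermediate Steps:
$M{\left(U \right)} = 1$
$L{\left(G \right)} = -4 + \frac{\left(263 + G\right) \left(338 + G\right)}{2}$ ($L{\left(G \right)} = -4 + \frac{\left(G + 338\right) \left(263 + G\right)}{2} = -4 + \frac{\left(338 + G\right) \left(263 + G\right)}{2} = -4 + \frac{\left(263 + G\right) \left(338 + G\right)}{2}$)
$\frac{L{\left(255 \right)} + M{\left(-635 \right)}}{359522 - 458630} = \frac{\left(44443 + \frac{255^{2}}{2} + \frac{601}{2} \cdot 255\right) + 1}{359522 - 458630} = \frac{\left(44443 + \frac{1}{2} \cdot 65025 + \frac{153255}{2}\right) + 1}{-99108} = \left(\left(44443 + \frac{65025}{2} + \frac{153255}{2}\right) + 1\right) \left(- \frac{1}{99108}\right) = \left(153583 + 1\right) \left(- \frac{1}{99108}\right) = 153584 \left(- \frac{1}{99108}\right) = - \frac{38396}{24777}$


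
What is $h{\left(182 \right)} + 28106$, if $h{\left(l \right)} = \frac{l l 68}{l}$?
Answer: $40482$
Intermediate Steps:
$h{\left(l \right)} = 68 l$ ($h{\left(l \right)} = \frac{l^{2} \cdot 68}{l} = \frac{68 l^{2}}{l} = 68 l$)
$h{\left(182 \right)} + 28106 = 68 \cdot 182 + 28106 = 12376 + 28106 = 40482$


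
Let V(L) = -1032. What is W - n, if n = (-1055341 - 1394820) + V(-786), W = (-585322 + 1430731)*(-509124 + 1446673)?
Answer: 792614813734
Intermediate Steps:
W = 792612362541 (W = 845409*937549 = 792612362541)
n = -2451193 (n = (-1055341 - 1394820) - 1032 = -2450161 - 1032 = -2451193)
W - n = 792612362541 - 1*(-2451193) = 792612362541 + 2451193 = 792614813734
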